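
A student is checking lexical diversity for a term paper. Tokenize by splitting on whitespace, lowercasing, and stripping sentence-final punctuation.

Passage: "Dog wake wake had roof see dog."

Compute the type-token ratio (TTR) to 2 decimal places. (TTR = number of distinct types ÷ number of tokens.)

0.71

N = 7 tokens, V = 5 types.
TTR = V / N = 5 / 7 = 0.71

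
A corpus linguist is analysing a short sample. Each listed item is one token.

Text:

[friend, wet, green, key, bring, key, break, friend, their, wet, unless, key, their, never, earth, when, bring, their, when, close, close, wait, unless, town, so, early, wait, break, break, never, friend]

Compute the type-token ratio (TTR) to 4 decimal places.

0.5161

N = 31 tokens, V = 16 types.
TTR = V / N = 16 / 31 = 0.5161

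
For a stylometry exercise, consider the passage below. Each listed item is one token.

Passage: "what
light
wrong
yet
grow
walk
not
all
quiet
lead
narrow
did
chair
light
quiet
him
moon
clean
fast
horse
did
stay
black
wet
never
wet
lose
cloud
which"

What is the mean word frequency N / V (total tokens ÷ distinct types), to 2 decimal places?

1.16

N = 29 tokens, V = 25 types.
Mean frequency = N / V = 29 / 25 = 1.16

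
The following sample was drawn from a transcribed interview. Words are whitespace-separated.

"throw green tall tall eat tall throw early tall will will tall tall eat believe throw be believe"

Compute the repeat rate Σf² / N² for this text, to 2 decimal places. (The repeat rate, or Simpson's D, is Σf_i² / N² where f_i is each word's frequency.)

0.19

Frequencies: tall:6, throw:3, eat:2, will:2, believe:2, green:1, early:1, be:1
Σf² = 60; N² = 324
Repeat rate = 60 / 324 = 0.19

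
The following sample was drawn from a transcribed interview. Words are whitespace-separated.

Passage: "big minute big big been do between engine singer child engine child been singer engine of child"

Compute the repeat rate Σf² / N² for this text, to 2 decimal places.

0.13

Frequencies: big:3, engine:3, child:3, been:2, singer:2, minute:1, do:1, between:1, of:1
Σf² = 39; N² = 289
Repeat rate = 39 / 289 = 0.13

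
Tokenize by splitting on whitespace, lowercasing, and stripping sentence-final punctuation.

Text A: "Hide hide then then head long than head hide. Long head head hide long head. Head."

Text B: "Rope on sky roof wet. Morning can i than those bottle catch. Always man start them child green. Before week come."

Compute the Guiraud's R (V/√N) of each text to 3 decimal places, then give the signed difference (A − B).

A: V=5, N=16, R=1.250
B: V=21, N=21, R=4.583
Difference = 1.250 − 4.583 = -3.333

-3.333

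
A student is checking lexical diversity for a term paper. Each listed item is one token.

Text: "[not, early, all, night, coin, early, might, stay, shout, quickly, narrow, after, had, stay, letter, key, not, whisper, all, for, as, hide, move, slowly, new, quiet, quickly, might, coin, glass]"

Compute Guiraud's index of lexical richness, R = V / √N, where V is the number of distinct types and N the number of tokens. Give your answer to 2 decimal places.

4.20

N = 30, V = 23.
√N = 5.477226
R = 23 / 5.477226 = 4.20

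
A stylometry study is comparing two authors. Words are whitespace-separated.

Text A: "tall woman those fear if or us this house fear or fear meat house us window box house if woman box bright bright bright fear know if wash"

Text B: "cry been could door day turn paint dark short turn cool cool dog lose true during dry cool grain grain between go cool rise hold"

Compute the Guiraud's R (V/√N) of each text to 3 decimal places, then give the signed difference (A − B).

A: V=15, N=28, R=2.835
B: V=20, N=25, R=4.000
Difference = 2.835 − 4.000 = -1.165

-1.165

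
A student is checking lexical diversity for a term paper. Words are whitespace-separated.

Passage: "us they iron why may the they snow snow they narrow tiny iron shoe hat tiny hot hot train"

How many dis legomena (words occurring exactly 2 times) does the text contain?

4

Frequencies: they:3, iron:2, snow:2, tiny:2, hot:2, us:1, why:1, may:1, the:1, narrow:1, shoe:1, hat:1, train:1
Words with frequency 2: hot, iron, snow, tiny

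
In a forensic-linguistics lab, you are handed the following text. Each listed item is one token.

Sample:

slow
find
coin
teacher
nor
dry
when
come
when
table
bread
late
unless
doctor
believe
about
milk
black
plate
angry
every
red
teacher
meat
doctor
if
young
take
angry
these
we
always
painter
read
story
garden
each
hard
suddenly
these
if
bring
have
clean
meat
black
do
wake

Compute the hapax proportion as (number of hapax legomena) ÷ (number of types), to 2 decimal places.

Frequencies: teacher:2, when:2, doctor:2, black:2, angry:2, meat:2, if:2, these:2, slow:1, find:1, coin:1, nor:1, dry:1, come:1, table:1, bread:1, late:1, unless:1, believe:1, about:1, … (20 more, each freq 1)
Hapax count = 32; type count = 40.
Ratio = 32 / 40 = 0.80

0.80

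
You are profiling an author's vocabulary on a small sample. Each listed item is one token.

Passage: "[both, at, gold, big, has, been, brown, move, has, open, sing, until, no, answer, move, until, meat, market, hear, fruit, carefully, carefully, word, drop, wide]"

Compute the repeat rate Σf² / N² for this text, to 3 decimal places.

0.053

Frequencies: has:2, move:2, until:2, carefully:2, both:1, at:1, gold:1, big:1, been:1, brown:1, open:1, sing:1, no:1, answer:1, meat:1, market:1, hear:1, fruit:1, word:1, drop:1, … (1 more, each freq 1)
Σf² = 33; N² = 625
Repeat rate = 33 / 625 = 0.053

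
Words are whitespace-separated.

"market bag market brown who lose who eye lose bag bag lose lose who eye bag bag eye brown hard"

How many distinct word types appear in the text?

Distinct types: {bag, brown, eye, hard, lose, market, who}
V = 7

7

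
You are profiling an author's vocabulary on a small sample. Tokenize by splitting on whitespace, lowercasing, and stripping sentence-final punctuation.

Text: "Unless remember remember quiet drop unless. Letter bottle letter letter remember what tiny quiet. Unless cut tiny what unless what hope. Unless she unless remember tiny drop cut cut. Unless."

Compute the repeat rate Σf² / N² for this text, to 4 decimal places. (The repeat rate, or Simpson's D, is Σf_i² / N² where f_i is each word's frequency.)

0.1244

Frequencies: unless:7, remember:4, letter:3, what:3, tiny:3, cut:3, quiet:2, drop:2, bottle:1, hope:1, she:1
Σf² = 112; N² = 900
Repeat rate = 112 / 900 = 0.1244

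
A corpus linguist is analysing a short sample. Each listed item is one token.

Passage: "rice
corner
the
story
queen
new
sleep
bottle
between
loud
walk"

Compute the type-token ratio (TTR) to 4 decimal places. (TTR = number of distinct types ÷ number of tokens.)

N = 11 tokens, V = 11 types.
TTR = V / N = 11 / 11 = 1.0000

1.0000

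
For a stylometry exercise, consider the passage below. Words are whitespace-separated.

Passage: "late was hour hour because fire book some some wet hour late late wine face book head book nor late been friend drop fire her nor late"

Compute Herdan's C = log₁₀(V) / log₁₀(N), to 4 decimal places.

0.8412

N = 27, V = 16.
log₁₀(V) = 1.204120, log₁₀(N) = 1.431364
C = 1.204120 / 1.431364 = 0.8412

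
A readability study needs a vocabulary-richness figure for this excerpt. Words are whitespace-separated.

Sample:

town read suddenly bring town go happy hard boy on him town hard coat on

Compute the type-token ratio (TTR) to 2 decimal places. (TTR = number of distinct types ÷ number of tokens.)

0.73

N = 15 tokens, V = 11 types.
TTR = V / N = 11 / 15 = 0.73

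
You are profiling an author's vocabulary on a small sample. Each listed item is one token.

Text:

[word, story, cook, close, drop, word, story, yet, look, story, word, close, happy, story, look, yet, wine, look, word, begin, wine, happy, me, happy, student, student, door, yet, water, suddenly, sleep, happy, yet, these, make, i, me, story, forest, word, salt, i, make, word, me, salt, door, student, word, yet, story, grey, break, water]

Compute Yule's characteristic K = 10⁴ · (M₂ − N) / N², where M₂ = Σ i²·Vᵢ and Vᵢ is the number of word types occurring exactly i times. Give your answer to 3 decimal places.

466.392

Frequencies: word:7, story:6, yet:5, happy:4, look:3, me:3, student:3, close:2, wine:2, door:2, water:2, make:2, i:2, salt:2, cook:1, drop:1, begin:1, suddenly:1, sleep:1, these:1, … (3 more, each freq 1)
N = 54. Frequency spectrum: V_1=9, V_2=7, V_3=3, V_4=1, V_5=1, V_6=1, V_7=1
M₂ = 1²·9 + 2²·7 + 3²·3 + 4²·1 + 5²·1 + 6²·1 + 7²·1 = 190
K = 10000 × (190 − 54) / 54² = 466.392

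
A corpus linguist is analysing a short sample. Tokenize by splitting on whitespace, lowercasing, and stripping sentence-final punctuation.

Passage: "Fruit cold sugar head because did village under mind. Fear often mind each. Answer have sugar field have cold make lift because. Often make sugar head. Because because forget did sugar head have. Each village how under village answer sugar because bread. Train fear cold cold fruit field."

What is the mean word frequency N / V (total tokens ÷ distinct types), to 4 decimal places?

N = 48 tokens, V = 21 types.
Mean frequency = N / V = 48 / 21 = 2.2857

2.2857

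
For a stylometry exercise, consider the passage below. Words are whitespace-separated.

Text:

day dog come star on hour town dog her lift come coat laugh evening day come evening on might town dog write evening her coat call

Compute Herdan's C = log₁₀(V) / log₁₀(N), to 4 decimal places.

0.8312

N = 26, V = 15.
log₁₀(V) = 1.176091, log₁₀(N) = 1.414973
C = 1.176091 / 1.414973 = 0.8312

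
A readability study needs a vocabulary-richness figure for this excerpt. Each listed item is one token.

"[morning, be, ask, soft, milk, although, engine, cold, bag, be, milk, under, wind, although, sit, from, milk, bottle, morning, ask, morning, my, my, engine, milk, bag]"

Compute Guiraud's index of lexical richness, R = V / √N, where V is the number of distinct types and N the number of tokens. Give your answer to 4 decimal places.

N = 26, V = 15.
√N = 5.099020
R = 15 / 5.099020 = 2.9417

2.9417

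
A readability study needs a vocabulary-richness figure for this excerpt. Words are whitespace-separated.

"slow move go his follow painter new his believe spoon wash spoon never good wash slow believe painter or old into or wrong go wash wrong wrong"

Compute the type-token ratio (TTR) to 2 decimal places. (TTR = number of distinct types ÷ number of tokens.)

N = 27 tokens, V = 16 types.
TTR = V / N = 16 / 27 = 0.59

0.59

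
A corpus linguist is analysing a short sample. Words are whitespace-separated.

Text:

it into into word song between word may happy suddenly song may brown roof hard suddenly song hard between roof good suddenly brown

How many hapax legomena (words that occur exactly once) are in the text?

3

Frequencies: song:3, suddenly:3, into:2, word:2, between:2, may:2, brown:2, roof:2, hard:2, it:1, happy:1, good:1
Hapax (freq=1): good, happy, it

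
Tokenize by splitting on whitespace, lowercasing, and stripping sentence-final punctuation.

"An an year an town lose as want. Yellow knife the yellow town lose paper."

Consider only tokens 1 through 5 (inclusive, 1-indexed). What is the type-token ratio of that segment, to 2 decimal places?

0.60

Segment tokens 1–5: an, an, year, an, town
Segment N = 5, segment V = 3.
TTR = 3 / 5 = 0.60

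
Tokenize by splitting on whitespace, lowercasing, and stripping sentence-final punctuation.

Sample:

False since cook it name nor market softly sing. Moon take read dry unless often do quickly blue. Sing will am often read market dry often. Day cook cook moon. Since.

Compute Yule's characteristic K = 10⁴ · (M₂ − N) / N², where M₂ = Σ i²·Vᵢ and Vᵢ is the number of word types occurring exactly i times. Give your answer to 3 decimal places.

Frequencies: cook:3, often:3, since:2, market:2, sing:2, moon:2, read:2, dry:2, false:1, it:1, name:1, nor:1, softly:1, take:1, unless:1, do:1, quickly:1, blue:1, will:1, am:1, … (1 more, each freq 1)
N = 31. Frequency spectrum: V_1=13, V_2=6, V_3=2
M₂ = 1²·13 + 2²·6 + 3²·2 = 55
K = 10000 × (55 − 31) / 31² = 249.740

249.740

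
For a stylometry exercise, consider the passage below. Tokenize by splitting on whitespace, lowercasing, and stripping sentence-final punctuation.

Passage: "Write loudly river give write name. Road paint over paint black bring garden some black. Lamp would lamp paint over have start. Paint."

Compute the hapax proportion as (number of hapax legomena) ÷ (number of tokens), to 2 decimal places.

0.48

Frequencies: paint:4, write:2, over:2, black:2, lamp:2, loudly:1, river:1, give:1, name:1, road:1, bring:1, garden:1, some:1, would:1, have:1, start:1
Hapax count = 11; token count = 23.
Ratio = 11 / 23 = 0.48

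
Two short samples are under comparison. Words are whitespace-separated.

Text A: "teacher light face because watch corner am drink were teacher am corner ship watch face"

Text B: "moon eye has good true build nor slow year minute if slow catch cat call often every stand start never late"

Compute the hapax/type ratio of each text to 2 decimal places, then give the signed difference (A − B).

A: hapax=5, V=10, ratio=0.50
B: hapax=19, V=20, ratio=0.95
Difference = 0.50 − 0.95 = -0.45

-0.45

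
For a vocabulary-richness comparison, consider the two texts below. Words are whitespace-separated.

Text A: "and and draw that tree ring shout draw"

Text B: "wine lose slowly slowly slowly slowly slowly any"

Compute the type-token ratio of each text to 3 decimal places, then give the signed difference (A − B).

0.250

TTR(A) = 6/8 = 0.750
TTR(B) = 4/8 = 0.500
Difference = 0.750 − 0.500 = 0.250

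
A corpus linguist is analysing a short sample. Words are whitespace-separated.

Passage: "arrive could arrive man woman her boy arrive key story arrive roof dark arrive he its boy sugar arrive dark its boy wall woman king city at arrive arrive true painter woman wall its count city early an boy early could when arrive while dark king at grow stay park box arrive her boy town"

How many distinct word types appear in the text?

29

Distinct types: {an, arrive, at, box, boy, city, could, count, dark, early, grow, he, her, its, key, king, man, painter, park, roof, stay, story, sugar, town, true, wall, when, while, woman}
V = 29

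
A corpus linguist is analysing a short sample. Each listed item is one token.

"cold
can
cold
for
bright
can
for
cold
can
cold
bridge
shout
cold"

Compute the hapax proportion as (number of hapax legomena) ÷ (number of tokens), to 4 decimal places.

Frequencies: cold:5, can:3, for:2, bright:1, bridge:1, shout:1
Hapax count = 3; token count = 13.
Ratio = 3 / 13 = 0.2308

0.2308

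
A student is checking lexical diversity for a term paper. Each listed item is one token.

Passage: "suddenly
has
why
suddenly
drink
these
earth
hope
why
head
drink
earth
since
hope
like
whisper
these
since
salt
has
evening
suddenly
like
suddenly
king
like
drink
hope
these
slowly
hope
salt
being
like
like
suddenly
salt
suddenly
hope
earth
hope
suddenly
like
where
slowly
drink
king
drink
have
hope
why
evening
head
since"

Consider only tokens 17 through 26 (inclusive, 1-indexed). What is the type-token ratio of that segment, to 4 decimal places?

0.8000

Segment tokens 17–26: these, since, salt, has, evening, suddenly, like, suddenly, king, like
Segment N = 10, segment V = 8.
TTR = 8 / 10 = 0.8000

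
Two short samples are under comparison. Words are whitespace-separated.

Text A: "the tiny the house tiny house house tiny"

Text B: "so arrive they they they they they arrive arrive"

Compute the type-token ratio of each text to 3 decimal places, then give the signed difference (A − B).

TTR(A) = 3/8 = 0.375
TTR(B) = 3/9 = 0.333
Difference = 0.375 − 0.333 = 0.042

0.042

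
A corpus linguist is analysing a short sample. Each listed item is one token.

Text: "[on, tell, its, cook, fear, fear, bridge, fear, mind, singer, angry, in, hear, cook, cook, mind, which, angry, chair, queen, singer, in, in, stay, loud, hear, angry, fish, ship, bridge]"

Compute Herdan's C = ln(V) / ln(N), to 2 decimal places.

N = 30, V = 18.
ln(V) = 2.890372, ln(N) = 3.401197
C = 2.890372 / 3.401197 = 0.85

0.85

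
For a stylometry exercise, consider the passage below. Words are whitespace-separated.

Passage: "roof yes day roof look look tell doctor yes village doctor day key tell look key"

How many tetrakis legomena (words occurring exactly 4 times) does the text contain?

0

Frequencies: look:3, roof:2, yes:2, day:2, tell:2, doctor:2, key:2, village:1
Words with frequency 4: (none)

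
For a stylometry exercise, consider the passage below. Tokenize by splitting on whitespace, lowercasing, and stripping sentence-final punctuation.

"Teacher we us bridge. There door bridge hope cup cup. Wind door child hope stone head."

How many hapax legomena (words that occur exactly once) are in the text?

Frequencies: bridge:2, door:2, hope:2, cup:2, teacher:1, we:1, us:1, there:1, wind:1, child:1, stone:1, head:1
Hapax (freq=1): child, head, stone, teacher, there, us, we, wind

8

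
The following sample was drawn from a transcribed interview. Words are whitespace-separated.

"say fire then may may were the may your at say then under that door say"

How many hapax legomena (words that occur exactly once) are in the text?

8

Frequencies: say:3, may:3, then:2, fire:1, were:1, the:1, your:1, at:1, under:1, that:1, door:1
Hapax (freq=1): at, door, fire, that, the, under, were, your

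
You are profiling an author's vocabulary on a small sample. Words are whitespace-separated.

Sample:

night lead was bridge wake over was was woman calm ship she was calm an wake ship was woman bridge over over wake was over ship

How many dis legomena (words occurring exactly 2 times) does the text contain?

Frequencies: was:6, over:4, wake:3, ship:3, bridge:2, woman:2, calm:2, night:1, lead:1, she:1, an:1
Words with frequency 2: bridge, calm, woman

3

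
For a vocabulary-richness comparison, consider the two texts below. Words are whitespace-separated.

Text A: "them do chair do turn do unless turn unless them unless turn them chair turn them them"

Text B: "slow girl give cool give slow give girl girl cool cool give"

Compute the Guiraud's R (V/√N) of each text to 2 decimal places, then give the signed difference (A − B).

A: V=5, N=17, R=1.21
B: V=4, N=12, R=1.15
Difference = 1.21 − 1.15 = 0.06

0.06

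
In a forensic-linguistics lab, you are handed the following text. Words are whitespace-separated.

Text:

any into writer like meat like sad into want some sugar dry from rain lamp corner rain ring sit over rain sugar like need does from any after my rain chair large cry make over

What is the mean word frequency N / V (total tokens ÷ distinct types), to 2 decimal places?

1.40

N = 35 tokens, V = 25 types.
Mean frequency = N / V = 35 / 25 = 1.40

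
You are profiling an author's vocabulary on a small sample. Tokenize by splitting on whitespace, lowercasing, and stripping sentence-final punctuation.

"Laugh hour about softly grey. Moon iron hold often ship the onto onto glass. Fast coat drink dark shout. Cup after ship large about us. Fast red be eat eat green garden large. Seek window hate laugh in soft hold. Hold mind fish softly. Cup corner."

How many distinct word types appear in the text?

Distinct types: {about, after, be, coat, corner, cup, dark, drink, eat, fast, fish, garden, glass, green, grey, hate, hold, hour, in, iron, large, laugh, mind, moon, often, onto, red, seek, ship, shout, soft, softly, the, us, window}
V = 35

35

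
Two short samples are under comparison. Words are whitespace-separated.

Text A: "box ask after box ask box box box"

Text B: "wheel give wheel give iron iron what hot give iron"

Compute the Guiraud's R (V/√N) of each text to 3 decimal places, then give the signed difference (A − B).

A: V=3, N=8, R=1.061
B: V=5, N=10, R=1.581
Difference = 1.061 − 1.581 = -0.520

-0.520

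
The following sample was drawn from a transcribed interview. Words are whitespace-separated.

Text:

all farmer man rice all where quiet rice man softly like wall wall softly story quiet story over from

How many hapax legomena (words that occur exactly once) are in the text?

5

Frequencies: all:2, man:2, rice:2, quiet:2, softly:2, wall:2, story:2, farmer:1, where:1, like:1, over:1, from:1
Hapax (freq=1): farmer, from, like, over, where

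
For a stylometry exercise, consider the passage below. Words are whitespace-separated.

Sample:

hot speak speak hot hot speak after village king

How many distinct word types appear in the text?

5

Distinct types: {after, hot, king, speak, village}
V = 5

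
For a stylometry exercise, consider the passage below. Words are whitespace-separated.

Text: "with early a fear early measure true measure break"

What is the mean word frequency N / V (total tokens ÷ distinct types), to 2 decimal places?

N = 9 tokens, V = 7 types.
Mean frequency = N / V = 9 / 7 = 1.29

1.29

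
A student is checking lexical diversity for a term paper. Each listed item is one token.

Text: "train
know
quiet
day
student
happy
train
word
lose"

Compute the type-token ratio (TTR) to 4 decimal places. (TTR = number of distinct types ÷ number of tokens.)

0.8889

N = 9 tokens, V = 8 types.
TTR = V / N = 8 / 9 = 0.8889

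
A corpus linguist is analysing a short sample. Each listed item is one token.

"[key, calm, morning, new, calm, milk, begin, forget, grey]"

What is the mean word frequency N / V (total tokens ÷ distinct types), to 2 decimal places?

1.13

N = 9 tokens, V = 8 types.
Mean frequency = N / V = 9 / 8 = 1.13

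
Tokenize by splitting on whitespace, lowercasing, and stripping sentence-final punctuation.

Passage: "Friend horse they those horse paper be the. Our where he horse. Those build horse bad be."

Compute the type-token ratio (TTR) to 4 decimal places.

N = 17 tokens, V = 12 types.
TTR = V / N = 12 / 17 = 0.7059

0.7059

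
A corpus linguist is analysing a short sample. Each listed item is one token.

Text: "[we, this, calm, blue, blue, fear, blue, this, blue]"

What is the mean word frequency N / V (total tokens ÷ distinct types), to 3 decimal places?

N = 9 tokens, V = 5 types.
Mean frequency = N / V = 9 / 5 = 1.800

1.800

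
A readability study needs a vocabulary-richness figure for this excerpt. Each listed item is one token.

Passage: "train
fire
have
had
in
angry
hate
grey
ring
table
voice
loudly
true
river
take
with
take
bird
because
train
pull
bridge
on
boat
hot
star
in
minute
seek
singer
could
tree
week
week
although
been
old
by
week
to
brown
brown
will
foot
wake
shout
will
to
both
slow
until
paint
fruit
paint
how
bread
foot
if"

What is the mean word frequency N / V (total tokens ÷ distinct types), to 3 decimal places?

N = 58 tokens, V = 48 types.
Mean frequency = N / V = 58 / 48 = 1.208

1.208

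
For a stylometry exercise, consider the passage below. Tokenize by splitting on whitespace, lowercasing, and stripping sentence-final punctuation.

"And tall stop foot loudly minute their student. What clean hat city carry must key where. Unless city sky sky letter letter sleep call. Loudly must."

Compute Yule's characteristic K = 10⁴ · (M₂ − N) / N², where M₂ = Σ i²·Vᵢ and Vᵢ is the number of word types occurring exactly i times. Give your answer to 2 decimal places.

147.93

Frequencies: loudly:2, city:2, must:2, sky:2, letter:2, and:1, tall:1, stop:1, foot:1, minute:1, their:1, student:1, what:1, clean:1, hat:1, carry:1, key:1, where:1, unless:1, sleep:1, … (1 more, each freq 1)
N = 26. Frequency spectrum: V_1=16, V_2=5
M₂ = 1²·16 + 2²·5 = 36
K = 10000 × (36 − 26) / 26² = 147.93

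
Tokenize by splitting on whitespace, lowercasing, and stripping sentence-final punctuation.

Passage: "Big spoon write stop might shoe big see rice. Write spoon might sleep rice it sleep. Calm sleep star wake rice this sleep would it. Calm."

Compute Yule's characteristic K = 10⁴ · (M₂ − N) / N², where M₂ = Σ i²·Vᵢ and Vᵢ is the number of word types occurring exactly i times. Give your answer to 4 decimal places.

Frequencies: sleep:4, rice:3, big:2, spoon:2, write:2, might:2, it:2, calm:2, stop:1, shoe:1, see:1, star:1, wake:1, this:1, would:1
N = 26. Frequency spectrum: V_1=7, V_2=6, V_3=1, V_4=1
M₂ = 1²·7 + 2²·6 + 3²·1 + 4²·1 = 56
K = 10000 × (56 − 26) / 26² = 443.7870

443.7870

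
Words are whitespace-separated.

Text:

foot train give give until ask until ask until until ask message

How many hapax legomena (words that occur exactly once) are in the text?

Frequencies: until:4, ask:3, give:2, foot:1, train:1, message:1
Hapax (freq=1): foot, message, train

3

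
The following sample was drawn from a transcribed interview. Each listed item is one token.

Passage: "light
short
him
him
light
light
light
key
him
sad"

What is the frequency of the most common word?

Frequencies: light:4, him:3, short:1, key:1, sad:1
Most common: 'light' with frequency 4.

4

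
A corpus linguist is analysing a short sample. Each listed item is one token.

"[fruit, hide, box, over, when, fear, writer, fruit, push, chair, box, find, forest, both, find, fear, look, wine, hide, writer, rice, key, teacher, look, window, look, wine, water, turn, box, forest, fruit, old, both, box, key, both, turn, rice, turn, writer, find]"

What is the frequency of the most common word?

Frequencies: box:4, fruit:3, writer:3, find:3, both:3, look:3, turn:3, hide:2, fear:2, forest:2, wine:2, rice:2, key:2, over:1, when:1, push:1, chair:1, teacher:1, window:1, water:1, … (1 more, each freq 1)
Most common: 'box' with frequency 4.

4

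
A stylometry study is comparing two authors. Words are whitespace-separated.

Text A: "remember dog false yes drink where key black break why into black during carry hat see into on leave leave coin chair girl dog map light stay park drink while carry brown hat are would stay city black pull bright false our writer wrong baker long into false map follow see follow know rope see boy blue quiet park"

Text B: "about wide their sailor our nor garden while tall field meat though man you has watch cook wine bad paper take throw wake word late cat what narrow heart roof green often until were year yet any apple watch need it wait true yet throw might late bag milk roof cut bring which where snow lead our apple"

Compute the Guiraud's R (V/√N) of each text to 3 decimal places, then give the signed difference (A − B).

-1.229

A: V=42, N=59, R=5.468
B: V=51, N=58, R=6.697
Difference = 5.468 − 6.697 = -1.229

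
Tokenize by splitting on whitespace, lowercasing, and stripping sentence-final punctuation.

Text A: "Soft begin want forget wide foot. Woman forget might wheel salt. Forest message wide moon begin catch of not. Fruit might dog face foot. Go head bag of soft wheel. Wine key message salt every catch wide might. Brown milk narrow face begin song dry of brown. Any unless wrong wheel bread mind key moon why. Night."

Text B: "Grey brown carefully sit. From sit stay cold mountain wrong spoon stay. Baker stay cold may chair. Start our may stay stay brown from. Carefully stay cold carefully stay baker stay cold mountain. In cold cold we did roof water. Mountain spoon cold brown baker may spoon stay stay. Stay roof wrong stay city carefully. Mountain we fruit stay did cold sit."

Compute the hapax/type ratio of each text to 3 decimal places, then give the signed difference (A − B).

A: hapax=22, V=37, ratio=0.595
B: hapax=8, V=22, ratio=0.364
Difference = 0.595 − 0.364 = 0.231

0.231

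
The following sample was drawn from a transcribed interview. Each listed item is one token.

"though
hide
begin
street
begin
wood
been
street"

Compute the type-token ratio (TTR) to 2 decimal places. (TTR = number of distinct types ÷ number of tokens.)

N = 8 tokens, V = 6 types.
TTR = V / N = 6 / 8 = 0.75

0.75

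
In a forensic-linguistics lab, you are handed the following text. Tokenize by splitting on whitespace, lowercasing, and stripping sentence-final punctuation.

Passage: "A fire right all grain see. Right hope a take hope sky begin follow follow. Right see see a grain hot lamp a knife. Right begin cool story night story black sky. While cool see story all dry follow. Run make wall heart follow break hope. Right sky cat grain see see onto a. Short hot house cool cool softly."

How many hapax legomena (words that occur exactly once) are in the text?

18

Frequencies: see:6, a:5, right:5, follow:4, cool:4, grain:3, hope:3, sky:3, story:3, all:2, begin:2, hot:2, fire:1, take:1, lamp:1, knife:1, night:1, black:1, while:1, dry:1, … (10 more, each freq 1)
Hapax (freq=1): black, break, cat, dry, fire, heart, house, knife, lamp, make, night, onto, run, short, softly, take, wall, while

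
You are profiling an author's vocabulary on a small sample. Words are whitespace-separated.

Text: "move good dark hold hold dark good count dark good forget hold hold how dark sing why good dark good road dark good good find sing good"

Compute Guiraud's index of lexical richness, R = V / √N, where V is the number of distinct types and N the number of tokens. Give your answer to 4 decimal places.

N = 27, V = 11.
√N = 5.196152
R = 11 / 5.196152 = 2.1170

2.1170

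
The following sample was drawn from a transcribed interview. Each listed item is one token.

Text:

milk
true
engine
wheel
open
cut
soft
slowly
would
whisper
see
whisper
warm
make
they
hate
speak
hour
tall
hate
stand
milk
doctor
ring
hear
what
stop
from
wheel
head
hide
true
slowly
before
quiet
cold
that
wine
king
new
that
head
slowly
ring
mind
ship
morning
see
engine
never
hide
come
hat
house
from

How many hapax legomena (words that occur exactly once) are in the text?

Frequencies: slowly:3, milk:2, true:2, engine:2, wheel:2, whisper:2, see:2, hate:2, ring:2, from:2, head:2, hide:2, that:2, open:1, cut:1, soft:1, would:1, warm:1, make:1, they:1, … (21 more, each freq 1)
Hapax (freq=1): before, cold, come, cut, doctor, hat, hear, hour, house, king, make, mind, morning, never, new, open, quiet, ship, soft, speak, stand, stop, tall, they, warm, what, wine, would

28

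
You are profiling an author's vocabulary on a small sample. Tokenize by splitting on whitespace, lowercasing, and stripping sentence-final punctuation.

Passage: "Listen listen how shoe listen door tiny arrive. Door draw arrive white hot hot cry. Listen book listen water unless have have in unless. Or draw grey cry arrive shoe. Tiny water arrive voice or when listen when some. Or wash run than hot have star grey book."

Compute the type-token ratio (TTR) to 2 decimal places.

0.50

N = 48 tokens, V = 24 types.
TTR = V / N = 24 / 48 = 0.50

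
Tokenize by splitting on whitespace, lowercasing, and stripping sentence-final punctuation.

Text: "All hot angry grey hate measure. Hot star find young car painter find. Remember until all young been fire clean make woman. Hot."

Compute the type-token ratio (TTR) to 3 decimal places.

0.783

N = 23 tokens, V = 18 types.
TTR = V / N = 18 / 23 = 0.783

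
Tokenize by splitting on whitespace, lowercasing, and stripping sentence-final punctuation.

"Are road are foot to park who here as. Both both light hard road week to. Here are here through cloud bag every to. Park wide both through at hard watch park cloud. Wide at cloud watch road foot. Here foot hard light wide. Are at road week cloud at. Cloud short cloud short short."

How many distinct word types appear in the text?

Distinct types: {are, as, at, bag, both, cloud, every, foot, hard, here, light, park, road, short, through, to, watch, week, who, wide}
V = 20

20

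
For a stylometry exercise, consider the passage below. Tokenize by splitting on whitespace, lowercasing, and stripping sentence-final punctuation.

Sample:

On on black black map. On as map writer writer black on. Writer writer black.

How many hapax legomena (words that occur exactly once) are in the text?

1

Frequencies: on:4, black:4, writer:4, map:2, as:1
Hapax (freq=1): as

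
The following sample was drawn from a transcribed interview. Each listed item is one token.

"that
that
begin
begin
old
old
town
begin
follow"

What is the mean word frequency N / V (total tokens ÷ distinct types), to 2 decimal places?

N = 9 tokens, V = 5 types.
Mean frequency = N / V = 9 / 5 = 1.80

1.80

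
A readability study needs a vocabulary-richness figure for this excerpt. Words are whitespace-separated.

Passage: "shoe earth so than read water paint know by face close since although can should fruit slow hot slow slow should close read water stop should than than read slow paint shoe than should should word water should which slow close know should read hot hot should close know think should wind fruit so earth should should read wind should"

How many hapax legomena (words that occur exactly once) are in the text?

9

Frequencies: should:12, read:5, slow:5, than:4, close:4, water:3, know:3, hot:3, shoe:2, earth:2, so:2, paint:2, fruit:2, wind:2, by:1, face:1, since:1, although:1, can:1, stop:1, … (3 more, each freq 1)
Hapax (freq=1): although, by, can, face, since, stop, think, which, word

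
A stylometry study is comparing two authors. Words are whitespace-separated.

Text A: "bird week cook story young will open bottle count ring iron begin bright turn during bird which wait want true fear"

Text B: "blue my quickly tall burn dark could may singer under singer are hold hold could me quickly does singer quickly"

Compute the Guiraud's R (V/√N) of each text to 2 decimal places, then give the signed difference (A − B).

A: V=20, N=21, R=4.36
B: V=14, N=20, R=3.13
Difference = 4.36 − 3.13 = 1.23

1.23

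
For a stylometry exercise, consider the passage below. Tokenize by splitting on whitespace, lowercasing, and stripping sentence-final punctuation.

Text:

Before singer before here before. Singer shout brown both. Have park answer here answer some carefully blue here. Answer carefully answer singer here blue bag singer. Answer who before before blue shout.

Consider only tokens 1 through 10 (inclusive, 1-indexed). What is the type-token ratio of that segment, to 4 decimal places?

0.7000

Segment tokens 1–10: before, singer, before, here, before, singer, shout, brown, both, have
Segment N = 10, segment V = 7.
TTR = 7 / 10 = 0.7000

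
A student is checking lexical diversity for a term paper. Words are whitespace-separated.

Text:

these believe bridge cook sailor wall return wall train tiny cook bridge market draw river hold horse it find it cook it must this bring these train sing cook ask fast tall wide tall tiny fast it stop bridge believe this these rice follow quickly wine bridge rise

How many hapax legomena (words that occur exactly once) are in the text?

19

Frequencies: bridge:4, cook:4, it:4, these:3, believe:2, wall:2, train:2, tiny:2, this:2, fast:2, tall:2, sailor:1, return:1, market:1, draw:1, river:1, hold:1, horse:1, find:1, must:1, … (10 more, each freq 1)
Hapax (freq=1): ask, bring, draw, find, follow, hold, horse, market, must, quickly, return, rice, rise, river, sailor, sing, stop, wide, wine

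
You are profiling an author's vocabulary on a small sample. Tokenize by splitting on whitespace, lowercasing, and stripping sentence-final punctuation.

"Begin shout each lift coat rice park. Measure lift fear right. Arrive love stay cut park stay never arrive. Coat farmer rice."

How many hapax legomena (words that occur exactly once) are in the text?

Frequencies: lift:2, coat:2, rice:2, park:2, arrive:2, stay:2, begin:1, shout:1, each:1, measure:1, fear:1, right:1, love:1, cut:1, never:1, farmer:1
Hapax (freq=1): begin, cut, each, farmer, fear, love, measure, never, right, shout

10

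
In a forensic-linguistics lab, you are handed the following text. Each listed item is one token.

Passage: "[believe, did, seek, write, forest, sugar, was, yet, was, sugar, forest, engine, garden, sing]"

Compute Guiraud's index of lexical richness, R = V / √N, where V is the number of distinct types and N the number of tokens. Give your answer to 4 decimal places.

N = 14, V = 11.
√N = 3.741657
R = 11 / 3.741657 = 2.9399

2.9399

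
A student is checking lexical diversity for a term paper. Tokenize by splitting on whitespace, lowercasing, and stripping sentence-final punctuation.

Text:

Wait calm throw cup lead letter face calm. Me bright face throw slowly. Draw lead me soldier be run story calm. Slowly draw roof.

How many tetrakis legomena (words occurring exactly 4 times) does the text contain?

Frequencies: calm:3, throw:2, lead:2, face:2, me:2, slowly:2, draw:2, wait:1, cup:1, letter:1, bright:1, soldier:1, be:1, run:1, story:1, roof:1
Words with frequency 4: (none)

0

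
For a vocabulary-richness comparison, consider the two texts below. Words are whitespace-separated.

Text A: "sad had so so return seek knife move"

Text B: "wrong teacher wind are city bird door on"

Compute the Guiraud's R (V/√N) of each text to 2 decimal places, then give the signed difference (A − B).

A: V=7, N=8, R=2.47
B: V=8, N=8, R=2.83
Difference = 2.47 − 2.83 = -0.36

-0.36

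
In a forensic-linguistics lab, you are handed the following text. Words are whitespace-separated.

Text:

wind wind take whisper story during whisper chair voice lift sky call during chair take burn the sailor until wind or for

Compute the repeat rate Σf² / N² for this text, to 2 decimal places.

0.07

Frequencies: wind:3, take:2, whisper:2, during:2, chair:2, story:1, voice:1, lift:1, sky:1, call:1, burn:1, the:1, sailor:1, until:1, or:1, for:1
Σf² = 36; N² = 484
Repeat rate = 36 / 484 = 0.07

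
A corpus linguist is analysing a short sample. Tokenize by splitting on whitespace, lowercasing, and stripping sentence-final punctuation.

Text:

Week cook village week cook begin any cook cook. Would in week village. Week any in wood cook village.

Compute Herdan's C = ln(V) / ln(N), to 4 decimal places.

N = 19, V = 8.
ln(V) = 2.079442, ln(N) = 2.944439
C = 2.079442 / 2.944439 = 0.7062

0.7062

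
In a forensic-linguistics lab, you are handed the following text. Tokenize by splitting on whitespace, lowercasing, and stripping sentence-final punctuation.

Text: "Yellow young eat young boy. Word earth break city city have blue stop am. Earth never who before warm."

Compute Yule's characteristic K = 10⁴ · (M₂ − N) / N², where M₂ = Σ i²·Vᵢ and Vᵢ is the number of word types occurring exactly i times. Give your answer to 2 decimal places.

166.20

Frequencies: young:2, earth:2, city:2, yellow:1, eat:1, boy:1, word:1, break:1, have:1, blue:1, stop:1, am:1, never:1, who:1, before:1, warm:1
N = 19. Frequency spectrum: V_1=13, V_2=3
M₂ = 1²·13 + 2²·3 = 25
K = 10000 × (25 − 19) / 19² = 166.20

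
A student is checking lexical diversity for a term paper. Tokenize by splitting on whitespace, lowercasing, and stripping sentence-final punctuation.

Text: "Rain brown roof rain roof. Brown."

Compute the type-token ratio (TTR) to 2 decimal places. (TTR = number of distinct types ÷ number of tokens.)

0.50

N = 6 tokens, V = 3 types.
TTR = V / N = 3 / 6 = 0.50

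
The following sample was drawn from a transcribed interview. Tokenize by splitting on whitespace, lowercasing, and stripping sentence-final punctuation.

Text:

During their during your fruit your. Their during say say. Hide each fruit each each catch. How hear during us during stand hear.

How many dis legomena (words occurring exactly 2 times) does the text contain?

Frequencies: during:5, each:3, their:2, your:2, fruit:2, say:2, hear:2, hide:1, catch:1, how:1, us:1, stand:1
Words with frequency 2: fruit, hear, say, their, your

5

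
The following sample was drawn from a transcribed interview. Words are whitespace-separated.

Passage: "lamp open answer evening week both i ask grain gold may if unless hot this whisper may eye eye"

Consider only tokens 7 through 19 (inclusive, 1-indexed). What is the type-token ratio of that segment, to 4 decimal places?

0.8462

Segment tokens 7–19: i, ask, grain, gold, may, if, unless, hot, this, whisper, may, eye, eye
Segment N = 13, segment V = 11.
TTR = 11 / 13 = 0.8462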